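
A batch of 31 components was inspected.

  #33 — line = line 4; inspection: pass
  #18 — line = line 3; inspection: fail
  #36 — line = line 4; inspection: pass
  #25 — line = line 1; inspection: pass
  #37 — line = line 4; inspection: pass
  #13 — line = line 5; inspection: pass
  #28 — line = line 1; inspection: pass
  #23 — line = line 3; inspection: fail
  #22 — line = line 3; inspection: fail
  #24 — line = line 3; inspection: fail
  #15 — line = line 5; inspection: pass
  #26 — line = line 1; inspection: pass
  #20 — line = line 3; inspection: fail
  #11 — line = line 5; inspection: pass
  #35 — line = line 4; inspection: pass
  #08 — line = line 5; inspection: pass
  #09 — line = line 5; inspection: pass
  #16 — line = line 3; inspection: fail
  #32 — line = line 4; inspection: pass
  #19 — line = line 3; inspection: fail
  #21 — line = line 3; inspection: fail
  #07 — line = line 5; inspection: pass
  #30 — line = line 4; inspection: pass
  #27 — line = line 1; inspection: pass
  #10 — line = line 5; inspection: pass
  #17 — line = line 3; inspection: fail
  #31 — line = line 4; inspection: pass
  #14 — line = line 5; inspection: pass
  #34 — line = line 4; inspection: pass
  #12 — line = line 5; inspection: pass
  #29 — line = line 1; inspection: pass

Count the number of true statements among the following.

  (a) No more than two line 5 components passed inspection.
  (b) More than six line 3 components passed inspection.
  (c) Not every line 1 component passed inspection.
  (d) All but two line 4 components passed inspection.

(a) line 5: |A| = 9, |A ∩ B| = 9; needs |A ∩ B| ≤ 2 — false.
(b) line 3: |A| = 9, |A ∩ B| = 0; needs |A ∩ B| > 6 — false.
(c) line 1: |A| = 5, |A ∩ B| = 5; needs A ⊄ B (|A ∖ B| ≥ 1) — false.
(d) line 4: |A| = 8, |A ∩ B| = 8; needs |A ∖ B| = 2 — false.

0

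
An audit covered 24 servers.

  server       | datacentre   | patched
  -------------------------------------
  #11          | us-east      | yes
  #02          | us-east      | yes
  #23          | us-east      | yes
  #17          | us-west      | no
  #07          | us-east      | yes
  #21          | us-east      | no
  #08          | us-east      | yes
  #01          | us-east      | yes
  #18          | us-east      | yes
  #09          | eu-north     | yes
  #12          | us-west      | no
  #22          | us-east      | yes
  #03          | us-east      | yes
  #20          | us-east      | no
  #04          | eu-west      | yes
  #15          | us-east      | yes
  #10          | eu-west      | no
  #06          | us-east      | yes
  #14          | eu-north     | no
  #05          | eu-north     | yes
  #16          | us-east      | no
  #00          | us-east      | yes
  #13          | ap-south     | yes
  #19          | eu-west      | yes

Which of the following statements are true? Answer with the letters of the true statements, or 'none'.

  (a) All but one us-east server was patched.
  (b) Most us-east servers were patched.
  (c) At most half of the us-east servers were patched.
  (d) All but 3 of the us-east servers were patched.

|A| = 15, |A ∩ B| = 12, |A ∖ B| = 3.
(a) |A ∖ B| = 1: fails.
(b) |A ∩ B| > |A ∖ B|: holds.
(c) |A ∩ B| ≤ |A ∖ B|: fails.
(d) |A ∖ B| = 3: holds.

(b), (d)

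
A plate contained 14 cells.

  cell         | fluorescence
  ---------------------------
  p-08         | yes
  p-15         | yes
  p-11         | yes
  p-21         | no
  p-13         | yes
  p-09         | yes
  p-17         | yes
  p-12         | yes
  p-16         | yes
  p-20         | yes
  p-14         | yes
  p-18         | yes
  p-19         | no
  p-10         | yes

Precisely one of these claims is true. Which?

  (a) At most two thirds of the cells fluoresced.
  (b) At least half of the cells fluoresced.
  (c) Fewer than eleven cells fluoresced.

(b)

|A| = 14, |A ∩ B| = 12, |A ∖ B| = 2.
(a) requires |A ∩ B| / |A| ≤ 2/3: false.
(b) requires |A ∩ B| ≥ |A ∖ B|: true.
(c) requires |A ∩ B| < 11: false.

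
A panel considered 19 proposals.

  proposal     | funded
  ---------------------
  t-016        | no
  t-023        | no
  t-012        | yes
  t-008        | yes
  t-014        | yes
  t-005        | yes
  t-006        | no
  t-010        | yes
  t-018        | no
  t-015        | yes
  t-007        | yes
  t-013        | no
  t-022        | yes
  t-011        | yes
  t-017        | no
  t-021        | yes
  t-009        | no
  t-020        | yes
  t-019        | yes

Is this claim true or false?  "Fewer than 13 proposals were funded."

The determiner here denotes the relation: |A ∩ B| < 13.
|A| = 19, |A ∩ B| = 12, |A ∖ B| = 7.
|A ∩ B| = 12, so the statement is true.

True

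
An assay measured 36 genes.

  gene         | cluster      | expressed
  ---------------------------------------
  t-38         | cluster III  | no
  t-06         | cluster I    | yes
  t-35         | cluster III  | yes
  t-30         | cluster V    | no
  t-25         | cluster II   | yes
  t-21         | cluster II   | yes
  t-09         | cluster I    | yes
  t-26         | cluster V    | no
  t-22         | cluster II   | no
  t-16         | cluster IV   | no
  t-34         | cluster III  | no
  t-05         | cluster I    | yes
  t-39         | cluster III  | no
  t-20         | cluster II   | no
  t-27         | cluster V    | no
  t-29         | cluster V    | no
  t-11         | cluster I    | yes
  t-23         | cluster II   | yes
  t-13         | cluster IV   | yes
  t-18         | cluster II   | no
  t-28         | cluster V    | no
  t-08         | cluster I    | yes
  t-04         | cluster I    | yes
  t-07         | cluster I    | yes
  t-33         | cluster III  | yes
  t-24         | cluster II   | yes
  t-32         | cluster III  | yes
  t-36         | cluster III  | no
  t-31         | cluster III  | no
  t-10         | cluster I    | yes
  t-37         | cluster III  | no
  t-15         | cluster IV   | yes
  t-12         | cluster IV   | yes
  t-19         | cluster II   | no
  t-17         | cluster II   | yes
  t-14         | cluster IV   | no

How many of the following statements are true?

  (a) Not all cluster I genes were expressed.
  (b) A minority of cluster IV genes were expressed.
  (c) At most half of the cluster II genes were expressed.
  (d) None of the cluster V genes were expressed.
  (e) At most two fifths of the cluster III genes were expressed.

(a) cluster I: |A| = 8, |A ∩ B| = 8; needs A ⊄ B (|A ∖ B| ≥ 1) — false.
(b) cluster IV: |A| = 5, |A ∩ B| = 3; needs |A ∩ B| < |A ∖ B| — false.
(c) cluster II: |A| = 9, |A ∩ B| = 5; needs |A ∩ B| ≤ |A ∖ B| — false.
(d) cluster V: |A| = 5, |A ∩ B| = 0; needs A ∩ B = ∅ (|A ∩ B| = 0) — true.
(e) cluster III: |A| = 9, |A ∩ B| = 3; needs |A ∩ B| / |A| ≤ 2/5 — true.

2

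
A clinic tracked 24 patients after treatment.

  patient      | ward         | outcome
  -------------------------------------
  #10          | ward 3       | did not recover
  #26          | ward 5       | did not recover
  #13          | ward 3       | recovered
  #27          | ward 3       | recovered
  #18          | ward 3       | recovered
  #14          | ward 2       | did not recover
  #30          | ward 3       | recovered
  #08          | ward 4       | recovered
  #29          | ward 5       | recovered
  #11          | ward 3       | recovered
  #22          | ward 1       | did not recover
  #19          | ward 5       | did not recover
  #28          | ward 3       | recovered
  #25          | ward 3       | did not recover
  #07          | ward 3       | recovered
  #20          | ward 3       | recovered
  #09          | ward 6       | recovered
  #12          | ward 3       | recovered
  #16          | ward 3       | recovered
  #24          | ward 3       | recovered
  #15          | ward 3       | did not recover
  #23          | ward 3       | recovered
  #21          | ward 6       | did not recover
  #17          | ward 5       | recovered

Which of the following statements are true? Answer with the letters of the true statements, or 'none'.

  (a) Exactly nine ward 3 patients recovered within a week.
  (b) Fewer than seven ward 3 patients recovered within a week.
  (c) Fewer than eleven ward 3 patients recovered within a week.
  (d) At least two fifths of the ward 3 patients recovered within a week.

|A| = 15, |A ∩ B| = 12, |A ∖ B| = 3.
(a) |A ∩ B| = 9: fails.
(b) |A ∩ B| < 7: fails.
(c) |A ∩ B| < 11: fails.
(d) |A ∩ B| / |A| ≥ 2/5: holds.

(d)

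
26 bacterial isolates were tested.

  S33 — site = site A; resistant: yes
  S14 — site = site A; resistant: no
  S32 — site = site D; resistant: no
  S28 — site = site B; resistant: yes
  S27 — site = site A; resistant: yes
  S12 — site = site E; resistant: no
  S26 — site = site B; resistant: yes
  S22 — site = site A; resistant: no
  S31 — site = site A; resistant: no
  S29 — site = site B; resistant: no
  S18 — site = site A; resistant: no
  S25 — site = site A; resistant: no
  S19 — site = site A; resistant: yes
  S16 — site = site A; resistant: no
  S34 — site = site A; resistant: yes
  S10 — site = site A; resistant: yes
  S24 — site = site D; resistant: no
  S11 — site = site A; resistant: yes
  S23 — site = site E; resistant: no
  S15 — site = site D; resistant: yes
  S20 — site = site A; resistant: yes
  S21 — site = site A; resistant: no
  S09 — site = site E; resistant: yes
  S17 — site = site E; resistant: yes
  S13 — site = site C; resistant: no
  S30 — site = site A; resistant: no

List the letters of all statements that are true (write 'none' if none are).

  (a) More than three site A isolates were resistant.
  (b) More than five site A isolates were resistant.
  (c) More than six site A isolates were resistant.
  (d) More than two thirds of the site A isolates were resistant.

|A| = 15, |A ∩ B| = 7, |A ∖ B| = 8.
(a) |A ∩ B| > 3: holds.
(b) |A ∩ B| > 5: holds.
(c) |A ∩ B| > 6: holds.
(d) |A ∩ B| / |A| > 2/3: fails.

(a), (b), (c)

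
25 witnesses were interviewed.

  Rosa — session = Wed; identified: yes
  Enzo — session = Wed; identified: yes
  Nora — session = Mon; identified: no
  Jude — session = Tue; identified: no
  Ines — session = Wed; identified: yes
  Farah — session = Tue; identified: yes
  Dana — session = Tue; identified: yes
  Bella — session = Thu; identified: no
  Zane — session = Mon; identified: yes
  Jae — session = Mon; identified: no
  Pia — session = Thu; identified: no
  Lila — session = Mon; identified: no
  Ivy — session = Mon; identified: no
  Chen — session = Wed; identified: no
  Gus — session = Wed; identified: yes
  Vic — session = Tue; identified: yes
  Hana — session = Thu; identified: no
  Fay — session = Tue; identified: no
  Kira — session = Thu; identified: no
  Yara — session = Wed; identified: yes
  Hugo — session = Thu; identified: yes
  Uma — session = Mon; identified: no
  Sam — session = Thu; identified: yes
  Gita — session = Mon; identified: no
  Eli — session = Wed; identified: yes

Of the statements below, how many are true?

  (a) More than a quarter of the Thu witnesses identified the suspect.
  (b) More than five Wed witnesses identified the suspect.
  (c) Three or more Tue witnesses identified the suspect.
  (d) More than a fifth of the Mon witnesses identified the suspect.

3

(a) Thu: |A| = 6, |A ∩ B| = 2; needs |A ∩ B| / |A| > 1/4 — true.
(b) Wed: |A| = 7, |A ∩ B| = 6; needs |A ∩ B| > 5 — true.
(c) Tue: |A| = 5, |A ∩ B| = 3; needs |A ∩ B| ≥ 3 — true.
(d) Mon: |A| = 7, |A ∩ B| = 1; needs |A ∩ B| / |A| > 1/5 — false.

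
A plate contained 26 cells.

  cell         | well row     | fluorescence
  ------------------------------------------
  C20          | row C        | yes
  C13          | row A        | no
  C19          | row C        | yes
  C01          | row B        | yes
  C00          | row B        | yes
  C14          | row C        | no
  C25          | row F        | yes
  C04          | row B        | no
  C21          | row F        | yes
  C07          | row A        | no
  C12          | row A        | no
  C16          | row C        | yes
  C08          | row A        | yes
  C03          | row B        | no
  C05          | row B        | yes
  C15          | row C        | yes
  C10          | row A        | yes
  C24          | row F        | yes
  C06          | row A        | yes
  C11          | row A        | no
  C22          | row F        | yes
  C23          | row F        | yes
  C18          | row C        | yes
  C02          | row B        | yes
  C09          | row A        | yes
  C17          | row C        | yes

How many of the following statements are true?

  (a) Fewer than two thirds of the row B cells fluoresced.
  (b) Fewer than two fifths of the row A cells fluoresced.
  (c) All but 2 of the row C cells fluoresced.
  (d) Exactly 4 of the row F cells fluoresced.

(a) row B: |A| = 6, |A ∩ B| = 4; needs |A ∩ B| / |A| < 2/3 — false.
(b) row A: |A| = 8, |A ∩ B| = 4; needs |A ∩ B| / |A| < 2/5 — false.
(c) row C: |A| = 7, |A ∩ B| = 6; needs |A ∖ B| = 2 — false.
(d) row F: |A| = 5, |A ∩ B| = 5; needs |A ∩ B| = 4 — false.

0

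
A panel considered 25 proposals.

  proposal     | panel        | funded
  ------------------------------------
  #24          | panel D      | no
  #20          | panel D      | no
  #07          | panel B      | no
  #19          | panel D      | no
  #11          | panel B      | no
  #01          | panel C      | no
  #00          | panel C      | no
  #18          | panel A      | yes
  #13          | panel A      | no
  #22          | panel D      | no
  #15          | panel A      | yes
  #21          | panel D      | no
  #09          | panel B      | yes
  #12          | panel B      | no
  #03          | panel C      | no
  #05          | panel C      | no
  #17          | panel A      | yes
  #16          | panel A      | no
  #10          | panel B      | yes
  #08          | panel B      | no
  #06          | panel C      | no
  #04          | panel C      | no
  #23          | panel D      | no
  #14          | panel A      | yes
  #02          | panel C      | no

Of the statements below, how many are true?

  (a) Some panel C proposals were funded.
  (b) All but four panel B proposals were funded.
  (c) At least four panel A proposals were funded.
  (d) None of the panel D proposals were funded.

3

(a) panel C: |A| = 7, |A ∩ B| = 0; needs A ∩ B ≠ ∅ (|A ∩ B| ≥ 1) — false.
(b) panel B: |A| = 6, |A ∩ B| = 2; needs |A ∖ B| = 4 — true.
(c) panel A: |A| = 6, |A ∩ B| = 4; needs |A ∩ B| ≥ 4 — true.
(d) panel D: |A| = 6, |A ∩ B| = 0; needs A ∩ B = ∅ (|A ∩ B| = 0) — true.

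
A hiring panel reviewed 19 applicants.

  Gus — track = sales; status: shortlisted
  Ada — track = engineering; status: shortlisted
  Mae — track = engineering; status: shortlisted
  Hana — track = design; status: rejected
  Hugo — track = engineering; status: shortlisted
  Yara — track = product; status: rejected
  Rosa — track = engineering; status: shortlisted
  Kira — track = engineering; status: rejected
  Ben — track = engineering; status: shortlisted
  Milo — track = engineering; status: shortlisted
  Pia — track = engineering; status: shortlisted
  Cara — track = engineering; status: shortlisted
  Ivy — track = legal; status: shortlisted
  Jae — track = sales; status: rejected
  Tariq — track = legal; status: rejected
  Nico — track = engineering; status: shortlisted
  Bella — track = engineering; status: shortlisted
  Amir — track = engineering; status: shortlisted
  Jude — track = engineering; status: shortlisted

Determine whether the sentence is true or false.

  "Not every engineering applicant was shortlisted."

True

The determiner here denotes the relation: A ⊄ B (|A ∖ B| ≥ 1).
A (the restrictor) = {Ada, Mae, Hugo, Rosa, Kira, Ben, Milo, Pia, Cara, Nico, Bella, Amir, Jude}, |A| = 13.
A ∖ B = {Kira}, so |A ∖ B| = 1.
So the statement is true.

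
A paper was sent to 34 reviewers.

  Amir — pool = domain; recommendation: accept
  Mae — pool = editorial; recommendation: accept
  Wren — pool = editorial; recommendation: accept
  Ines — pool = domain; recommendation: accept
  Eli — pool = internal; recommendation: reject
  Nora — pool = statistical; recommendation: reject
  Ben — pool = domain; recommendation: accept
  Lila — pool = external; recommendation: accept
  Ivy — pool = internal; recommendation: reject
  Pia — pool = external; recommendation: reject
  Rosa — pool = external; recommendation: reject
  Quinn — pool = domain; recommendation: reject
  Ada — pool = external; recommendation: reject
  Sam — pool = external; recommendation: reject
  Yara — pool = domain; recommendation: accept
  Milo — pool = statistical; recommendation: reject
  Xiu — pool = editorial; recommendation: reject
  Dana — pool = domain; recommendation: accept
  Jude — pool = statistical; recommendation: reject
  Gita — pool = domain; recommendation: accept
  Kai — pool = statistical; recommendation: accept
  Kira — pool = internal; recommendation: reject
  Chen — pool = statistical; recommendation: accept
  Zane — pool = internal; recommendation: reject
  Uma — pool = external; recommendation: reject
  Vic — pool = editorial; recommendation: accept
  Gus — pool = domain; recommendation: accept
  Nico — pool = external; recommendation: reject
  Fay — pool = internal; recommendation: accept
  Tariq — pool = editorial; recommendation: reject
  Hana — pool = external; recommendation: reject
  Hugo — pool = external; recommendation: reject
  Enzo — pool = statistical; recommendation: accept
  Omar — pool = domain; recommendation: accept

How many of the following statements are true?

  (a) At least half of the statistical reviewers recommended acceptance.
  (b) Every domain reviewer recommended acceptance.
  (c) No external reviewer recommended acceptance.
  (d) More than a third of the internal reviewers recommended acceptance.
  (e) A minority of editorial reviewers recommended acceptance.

1

(a) statistical: |A| = 6, |A ∩ B| = 3; needs |A ∩ B| ≥ |A ∖ B| — true.
(b) domain: |A| = 9, |A ∩ B| = 8; needs A ⊆ B, i.e. every element of A is in B (|A ∖ B| = 0) — false.
(c) external: |A| = 9, |A ∩ B| = 1; needs A ∩ B = ∅ (|A ∩ B| = 0) — false.
(d) internal: |A| = 5, |A ∩ B| = 1; needs |A ∩ B| / |A| > 1/3 — false.
(e) editorial: |A| = 5, |A ∩ B| = 3; needs |A ∩ B| < |A ∖ B| — false.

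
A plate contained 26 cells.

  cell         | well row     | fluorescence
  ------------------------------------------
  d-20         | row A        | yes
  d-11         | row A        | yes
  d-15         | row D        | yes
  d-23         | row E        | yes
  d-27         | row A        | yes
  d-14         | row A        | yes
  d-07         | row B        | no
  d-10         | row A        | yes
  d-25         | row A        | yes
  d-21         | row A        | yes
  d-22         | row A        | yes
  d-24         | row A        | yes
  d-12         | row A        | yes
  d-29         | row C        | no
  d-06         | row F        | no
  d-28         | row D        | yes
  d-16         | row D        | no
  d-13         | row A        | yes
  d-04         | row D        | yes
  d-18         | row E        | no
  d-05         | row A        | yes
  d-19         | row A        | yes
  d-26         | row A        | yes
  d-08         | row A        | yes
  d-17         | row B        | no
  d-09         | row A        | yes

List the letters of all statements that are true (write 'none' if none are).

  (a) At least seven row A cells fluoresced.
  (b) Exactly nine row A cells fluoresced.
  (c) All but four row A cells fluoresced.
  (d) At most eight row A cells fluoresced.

(a)

|A| = 16, |A ∩ B| = 16, |A ∖ B| = 0.
(a) |A ∩ B| ≥ 7: holds.
(b) |A ∩ B| = 9: fails.
(c) |A ∖ B| = 4: fails.
(d) |A ∩ B| ≤ 8: fails.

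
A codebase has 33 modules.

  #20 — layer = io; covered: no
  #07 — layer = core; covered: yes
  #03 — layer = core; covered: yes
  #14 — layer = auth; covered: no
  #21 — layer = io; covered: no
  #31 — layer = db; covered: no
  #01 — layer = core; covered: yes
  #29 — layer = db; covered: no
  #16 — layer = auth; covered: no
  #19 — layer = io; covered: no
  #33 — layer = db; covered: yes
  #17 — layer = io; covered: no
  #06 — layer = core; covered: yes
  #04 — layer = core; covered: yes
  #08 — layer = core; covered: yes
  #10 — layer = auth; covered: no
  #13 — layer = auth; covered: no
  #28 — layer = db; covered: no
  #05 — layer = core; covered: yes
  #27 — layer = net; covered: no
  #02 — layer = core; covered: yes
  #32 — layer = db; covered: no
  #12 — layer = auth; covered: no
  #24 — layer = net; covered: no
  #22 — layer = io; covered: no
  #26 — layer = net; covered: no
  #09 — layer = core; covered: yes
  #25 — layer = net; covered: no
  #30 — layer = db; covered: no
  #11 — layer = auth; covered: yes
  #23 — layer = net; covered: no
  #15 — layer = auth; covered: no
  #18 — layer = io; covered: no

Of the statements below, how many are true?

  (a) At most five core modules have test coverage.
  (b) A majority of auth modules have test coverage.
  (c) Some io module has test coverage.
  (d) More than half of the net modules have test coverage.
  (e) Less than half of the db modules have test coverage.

1

(a) core: |A| = 9, |A ∩ B| = 9; needs |A ∩ B| ≤ 5 — false.
(b) auth: |A| = 7, |A ∩ B| = 1; needs |A ∩ B| > |A ∖ B| — false.
(c) io: |A| = 6, |A ∩ B| = 0; needs A ∩ B ≠ ∅ (|A ∩ B| ≥ 1) — false.
(d) net: |A| = 5, |A ∩ B| = 0; needs |A ∩ B| > |A ∖ B| — false.
(e) db: |A| = 6, |A ∩ B| = 1; needs |A ∩ B| < |A ∖ B| — true.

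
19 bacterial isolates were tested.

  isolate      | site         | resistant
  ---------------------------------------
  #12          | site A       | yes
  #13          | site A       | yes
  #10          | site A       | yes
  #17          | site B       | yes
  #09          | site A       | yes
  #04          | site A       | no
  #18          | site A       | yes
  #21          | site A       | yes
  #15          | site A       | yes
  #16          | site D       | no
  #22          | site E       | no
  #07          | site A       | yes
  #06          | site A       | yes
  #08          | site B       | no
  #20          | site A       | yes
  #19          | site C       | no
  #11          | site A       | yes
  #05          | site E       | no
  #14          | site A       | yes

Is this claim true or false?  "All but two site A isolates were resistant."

False

Truth condition: |A ∖ B| = 2.
A (the restrictor) = {#12, #13, #10, #09, #04, #18, #21, #15, #07, #06, #20, #11, #14}, |A| = 13.
A ∖ B = {#04}, so |A ∖ B| = 1.
|A ∖ B| = 1, so the statement is false.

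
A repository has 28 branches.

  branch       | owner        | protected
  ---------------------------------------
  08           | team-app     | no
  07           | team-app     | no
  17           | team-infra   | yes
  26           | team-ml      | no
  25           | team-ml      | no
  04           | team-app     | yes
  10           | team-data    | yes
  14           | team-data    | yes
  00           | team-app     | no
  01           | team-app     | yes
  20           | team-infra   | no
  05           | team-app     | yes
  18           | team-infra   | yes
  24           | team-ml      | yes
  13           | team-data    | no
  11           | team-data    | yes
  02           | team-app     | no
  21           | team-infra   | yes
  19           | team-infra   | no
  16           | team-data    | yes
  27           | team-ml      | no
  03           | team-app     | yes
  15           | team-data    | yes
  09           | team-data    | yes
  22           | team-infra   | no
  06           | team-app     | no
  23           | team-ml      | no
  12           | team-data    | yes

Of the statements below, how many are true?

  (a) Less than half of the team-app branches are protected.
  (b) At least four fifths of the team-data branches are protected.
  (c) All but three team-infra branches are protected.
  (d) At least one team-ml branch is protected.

4

(a) team-app: |A| = 9, |A ∩ B| = 4; needs |A ∩ B| < |A ∖ B| — true.
(b) team-data: |A| = 8, |A ∩ B| = 7; needs |A ∩ B| / |A| ≥ 4/5 — true.
(c) team-infra: |A| = 6, |A ∩ B| = 3; needs |A ∖ B| = 3 — true.
(d) team-ml: |A| = 5, |A ∩ B| = 1; needs A ∩ B ≠ ∅ (|A ∩ B| ≥ 1) — true.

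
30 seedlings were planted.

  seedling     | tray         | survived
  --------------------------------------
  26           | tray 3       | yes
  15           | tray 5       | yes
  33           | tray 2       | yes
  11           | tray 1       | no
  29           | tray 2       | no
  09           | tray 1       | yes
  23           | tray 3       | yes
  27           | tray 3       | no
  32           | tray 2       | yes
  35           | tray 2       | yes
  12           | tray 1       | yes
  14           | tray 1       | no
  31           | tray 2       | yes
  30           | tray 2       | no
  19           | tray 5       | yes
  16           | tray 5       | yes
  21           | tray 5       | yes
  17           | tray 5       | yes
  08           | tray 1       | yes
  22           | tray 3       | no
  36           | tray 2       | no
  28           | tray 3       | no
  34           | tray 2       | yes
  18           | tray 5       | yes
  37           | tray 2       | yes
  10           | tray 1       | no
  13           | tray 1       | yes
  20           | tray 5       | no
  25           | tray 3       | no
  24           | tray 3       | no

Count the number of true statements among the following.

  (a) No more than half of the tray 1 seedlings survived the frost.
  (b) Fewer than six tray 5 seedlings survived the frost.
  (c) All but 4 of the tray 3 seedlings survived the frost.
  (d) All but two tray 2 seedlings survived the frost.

0

(a) tray 1: |A| = 7, |A ∩ B| = 4; needs |A ∩ B| ≤ |A ∖ B| — false.
(b) tray 5: |A| = 7, |A ∩ B| = 6; needs |A ∩ B| < 6 — false.
(c) tray 3: |A| = 7, |A ∩ B| = 2; needs |A ∖ B| = 4 — false.
(d) tray 2: |A| = 9, |A ∩ B| = 6; needs |A ∖ B| = 2 — false.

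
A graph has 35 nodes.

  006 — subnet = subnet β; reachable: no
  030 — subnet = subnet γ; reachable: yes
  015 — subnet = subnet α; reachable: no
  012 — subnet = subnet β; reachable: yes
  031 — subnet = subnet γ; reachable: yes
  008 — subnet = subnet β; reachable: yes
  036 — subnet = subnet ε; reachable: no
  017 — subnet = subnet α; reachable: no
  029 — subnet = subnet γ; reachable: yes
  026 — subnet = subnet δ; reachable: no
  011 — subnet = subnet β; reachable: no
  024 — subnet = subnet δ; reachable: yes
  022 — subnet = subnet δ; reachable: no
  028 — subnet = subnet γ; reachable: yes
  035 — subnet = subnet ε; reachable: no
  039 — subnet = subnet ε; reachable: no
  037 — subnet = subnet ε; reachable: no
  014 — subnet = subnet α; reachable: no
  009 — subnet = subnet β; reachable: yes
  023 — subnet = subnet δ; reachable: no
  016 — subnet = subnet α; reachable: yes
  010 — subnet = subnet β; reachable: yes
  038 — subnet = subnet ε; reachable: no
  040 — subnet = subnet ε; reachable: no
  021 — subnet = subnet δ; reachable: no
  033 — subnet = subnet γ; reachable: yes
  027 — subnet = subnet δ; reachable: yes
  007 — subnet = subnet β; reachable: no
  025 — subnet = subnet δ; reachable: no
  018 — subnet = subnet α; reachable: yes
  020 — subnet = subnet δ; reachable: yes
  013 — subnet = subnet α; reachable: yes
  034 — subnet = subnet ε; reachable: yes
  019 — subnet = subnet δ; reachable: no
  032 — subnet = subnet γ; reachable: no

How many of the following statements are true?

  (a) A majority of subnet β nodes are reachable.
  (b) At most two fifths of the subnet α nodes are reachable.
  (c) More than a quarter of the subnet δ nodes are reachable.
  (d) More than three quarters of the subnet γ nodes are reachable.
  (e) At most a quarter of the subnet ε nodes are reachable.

4

(a) subnet β: |A| = 7, |A ∩ B| = 4; needs |A ∩ B| > |A ∖ B| — true.
(b) subnet α: |A| = 6, |A ∩ B| = 3; needs |A ∩ B| / |A| ≤ 2/5 — false.
(c) subnet δ: |A| = 9, |A ∩ B| = 3; needs |A ∩ B| / |A| > 1/4 — true.
(d) subnet γ: |A| = 6, |A ∩ B| = 5; needs |A ∩ B| / |A| > 3/4 — true.
(e) subnet ε: |A| = 7, |A ∩ B| = 1; needs |A ∩ B| / |A| ≤ 1/4 — true.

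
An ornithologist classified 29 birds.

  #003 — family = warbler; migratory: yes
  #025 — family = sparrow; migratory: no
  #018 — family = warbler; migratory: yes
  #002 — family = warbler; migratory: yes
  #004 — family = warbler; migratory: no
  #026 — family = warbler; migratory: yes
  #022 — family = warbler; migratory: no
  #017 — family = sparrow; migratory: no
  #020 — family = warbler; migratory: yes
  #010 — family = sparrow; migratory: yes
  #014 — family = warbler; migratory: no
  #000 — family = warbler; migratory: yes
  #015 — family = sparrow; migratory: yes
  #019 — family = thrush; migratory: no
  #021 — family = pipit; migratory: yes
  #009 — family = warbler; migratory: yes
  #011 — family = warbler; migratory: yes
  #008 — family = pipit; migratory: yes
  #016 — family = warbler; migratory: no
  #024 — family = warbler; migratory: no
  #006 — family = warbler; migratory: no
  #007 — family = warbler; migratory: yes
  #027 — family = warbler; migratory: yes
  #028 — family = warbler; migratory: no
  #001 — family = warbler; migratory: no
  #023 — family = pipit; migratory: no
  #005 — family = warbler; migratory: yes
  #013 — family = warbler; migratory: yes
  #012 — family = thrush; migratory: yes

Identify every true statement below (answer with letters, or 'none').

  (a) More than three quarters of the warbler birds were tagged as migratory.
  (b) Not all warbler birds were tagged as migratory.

|A| = 20, |A ∩ B| = 12, |A ∖ B| = 8.
(a) |A ∩ B| / |A| > 3/4: fails.
(b) A ⊄ B (|A ∖ B| ≥ 1): holds.

(b)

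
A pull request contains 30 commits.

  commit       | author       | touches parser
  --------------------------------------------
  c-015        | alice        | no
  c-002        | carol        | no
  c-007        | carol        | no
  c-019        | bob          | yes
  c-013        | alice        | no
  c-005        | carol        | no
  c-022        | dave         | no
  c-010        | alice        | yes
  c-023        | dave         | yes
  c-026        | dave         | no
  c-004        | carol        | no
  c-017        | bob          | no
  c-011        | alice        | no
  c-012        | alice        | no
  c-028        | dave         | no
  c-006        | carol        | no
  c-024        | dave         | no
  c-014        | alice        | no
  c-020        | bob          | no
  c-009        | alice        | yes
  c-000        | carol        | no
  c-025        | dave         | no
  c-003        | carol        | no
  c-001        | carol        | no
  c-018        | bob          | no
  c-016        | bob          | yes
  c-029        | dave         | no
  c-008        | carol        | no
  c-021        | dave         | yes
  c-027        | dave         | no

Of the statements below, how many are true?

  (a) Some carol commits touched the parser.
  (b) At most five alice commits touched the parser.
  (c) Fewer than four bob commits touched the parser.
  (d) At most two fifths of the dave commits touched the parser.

3

(a) carol: |A| = 9, |A ∩ B| = 0; needs A ∩ B ≠ ∅ (|A ∩ B| ≥ 1) — false.
(b) alice: |A| = 7, |A ∩ B| = 2; needs |A ∩ B| ≤ 5 — true.
(c) bob: |A| = 5, |A ∩ B| = 2; needs |A ∩ B| < 4 — true.
(d) dave: |A| = 9, |A ∩ B| = 2; needs |A ∩ B| / |A| ≤ 2/5 — true.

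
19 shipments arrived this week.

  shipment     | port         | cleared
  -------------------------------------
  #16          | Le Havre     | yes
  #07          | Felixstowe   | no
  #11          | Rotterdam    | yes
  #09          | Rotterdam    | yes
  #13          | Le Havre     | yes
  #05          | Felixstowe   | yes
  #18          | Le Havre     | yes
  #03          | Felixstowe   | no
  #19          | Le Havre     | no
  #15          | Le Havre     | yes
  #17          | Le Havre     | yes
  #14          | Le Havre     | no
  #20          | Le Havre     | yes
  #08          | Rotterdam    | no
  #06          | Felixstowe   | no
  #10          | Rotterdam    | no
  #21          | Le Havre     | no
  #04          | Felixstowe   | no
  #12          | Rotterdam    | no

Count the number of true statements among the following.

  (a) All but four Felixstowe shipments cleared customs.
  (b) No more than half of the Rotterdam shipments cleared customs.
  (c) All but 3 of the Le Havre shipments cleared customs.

(a) Felixstowe: |A| = 5, |A ∩ B| = 1; needs |A ∖ B| = 4 — true.
(b) Rotterdam: |A| = 5, |A ∩ B| = 2; needs |A ∩ B| ≤ |A ∖ B| — true.
(c) Le Havre: |A| = 9, |A ∩ B| = 6; needs |A ∖ B| = 3 — true.

3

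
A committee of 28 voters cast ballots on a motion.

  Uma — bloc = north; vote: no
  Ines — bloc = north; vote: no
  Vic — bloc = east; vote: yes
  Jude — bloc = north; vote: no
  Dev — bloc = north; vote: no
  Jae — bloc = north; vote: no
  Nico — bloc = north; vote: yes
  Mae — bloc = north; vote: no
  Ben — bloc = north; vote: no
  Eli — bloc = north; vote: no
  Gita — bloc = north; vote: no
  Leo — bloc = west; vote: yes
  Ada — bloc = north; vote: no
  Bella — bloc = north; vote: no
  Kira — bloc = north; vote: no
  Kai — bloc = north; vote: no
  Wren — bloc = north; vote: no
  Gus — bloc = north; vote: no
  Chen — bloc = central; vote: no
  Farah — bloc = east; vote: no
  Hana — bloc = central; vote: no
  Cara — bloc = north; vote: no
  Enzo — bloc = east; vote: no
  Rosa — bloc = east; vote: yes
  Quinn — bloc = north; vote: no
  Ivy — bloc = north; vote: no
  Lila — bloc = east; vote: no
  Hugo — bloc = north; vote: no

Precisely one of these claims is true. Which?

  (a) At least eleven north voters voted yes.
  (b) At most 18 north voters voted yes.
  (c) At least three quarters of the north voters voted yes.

(b)

|A| = 20, |A ∩ B| = 1, |A ∖ B| = 19.
(a) requires |A ∩ B| ≥ 11: false.
(b) requires |A ∩ B| ≤ 18: true.
(c) requires |A ∩ B| / |A| ≥ 3/4: false.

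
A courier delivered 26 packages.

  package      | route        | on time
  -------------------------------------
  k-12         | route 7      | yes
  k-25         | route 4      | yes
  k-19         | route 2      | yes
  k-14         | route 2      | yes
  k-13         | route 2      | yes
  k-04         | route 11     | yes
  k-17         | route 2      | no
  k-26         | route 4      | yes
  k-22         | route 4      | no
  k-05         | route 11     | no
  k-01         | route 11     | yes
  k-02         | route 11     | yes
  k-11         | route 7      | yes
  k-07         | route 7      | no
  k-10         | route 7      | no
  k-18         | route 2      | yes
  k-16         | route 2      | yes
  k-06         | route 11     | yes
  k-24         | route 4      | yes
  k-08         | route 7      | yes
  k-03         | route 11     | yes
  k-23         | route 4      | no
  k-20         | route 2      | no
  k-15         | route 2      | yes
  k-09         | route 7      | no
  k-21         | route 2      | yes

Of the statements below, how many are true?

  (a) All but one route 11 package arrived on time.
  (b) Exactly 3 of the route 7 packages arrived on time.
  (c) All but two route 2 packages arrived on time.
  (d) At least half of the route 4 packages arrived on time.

(a) route 11: |A| = 6, |A ∩ B| = 5; needs |A ∖ B| = 1 — true.
(b) route 7: |A| = 6, |A ∩ B| = 3; needs |A ∩ B| = 3 — true.
(c) route 2: |A| = 9, |A ∩ B| = 7; needs |A ∖ B| = 2 — true.
(d) route 4: |A| = 5, |A ∩ B| = 3; needs |A ∩ B| ≥ |A ∖ B| — true.

4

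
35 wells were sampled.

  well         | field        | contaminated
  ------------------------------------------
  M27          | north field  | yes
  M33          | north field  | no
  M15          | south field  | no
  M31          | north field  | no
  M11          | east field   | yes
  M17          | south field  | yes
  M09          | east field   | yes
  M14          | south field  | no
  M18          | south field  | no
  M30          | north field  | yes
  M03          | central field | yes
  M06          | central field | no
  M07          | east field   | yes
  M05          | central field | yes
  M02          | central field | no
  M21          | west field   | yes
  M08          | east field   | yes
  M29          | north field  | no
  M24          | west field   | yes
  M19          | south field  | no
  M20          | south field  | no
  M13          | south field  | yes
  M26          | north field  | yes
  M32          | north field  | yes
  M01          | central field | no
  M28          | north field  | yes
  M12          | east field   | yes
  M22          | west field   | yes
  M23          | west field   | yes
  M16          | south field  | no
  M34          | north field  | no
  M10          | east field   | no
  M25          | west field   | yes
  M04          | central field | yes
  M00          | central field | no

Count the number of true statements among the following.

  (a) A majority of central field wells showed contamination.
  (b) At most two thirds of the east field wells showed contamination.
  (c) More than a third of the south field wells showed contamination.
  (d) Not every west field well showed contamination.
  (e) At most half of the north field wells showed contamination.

(a) central field: |A| = 7, |A ∩ B| = 3; needs |A ∩ B| > |A ∖ B| — false.
(b) east field: |A| = 6, |A ∩ B| = 5; needs |A ∩ B| / |A| ≤ 2/3 — false.
(c) south field: |A| = 8, |A ∩ B| = 2; needs |A ∩ B| / |A| > 1/3 — false.
(d) west field: |A| = 5, |A ∩ B| = 5; needs A ⊄ B (|A ∖ B| ≥ 1) — false.
(e) north field: |A| = 9, |A ∩ B| = 5; needs |A ∩ B| ≤ |A ∖ B| — false.

0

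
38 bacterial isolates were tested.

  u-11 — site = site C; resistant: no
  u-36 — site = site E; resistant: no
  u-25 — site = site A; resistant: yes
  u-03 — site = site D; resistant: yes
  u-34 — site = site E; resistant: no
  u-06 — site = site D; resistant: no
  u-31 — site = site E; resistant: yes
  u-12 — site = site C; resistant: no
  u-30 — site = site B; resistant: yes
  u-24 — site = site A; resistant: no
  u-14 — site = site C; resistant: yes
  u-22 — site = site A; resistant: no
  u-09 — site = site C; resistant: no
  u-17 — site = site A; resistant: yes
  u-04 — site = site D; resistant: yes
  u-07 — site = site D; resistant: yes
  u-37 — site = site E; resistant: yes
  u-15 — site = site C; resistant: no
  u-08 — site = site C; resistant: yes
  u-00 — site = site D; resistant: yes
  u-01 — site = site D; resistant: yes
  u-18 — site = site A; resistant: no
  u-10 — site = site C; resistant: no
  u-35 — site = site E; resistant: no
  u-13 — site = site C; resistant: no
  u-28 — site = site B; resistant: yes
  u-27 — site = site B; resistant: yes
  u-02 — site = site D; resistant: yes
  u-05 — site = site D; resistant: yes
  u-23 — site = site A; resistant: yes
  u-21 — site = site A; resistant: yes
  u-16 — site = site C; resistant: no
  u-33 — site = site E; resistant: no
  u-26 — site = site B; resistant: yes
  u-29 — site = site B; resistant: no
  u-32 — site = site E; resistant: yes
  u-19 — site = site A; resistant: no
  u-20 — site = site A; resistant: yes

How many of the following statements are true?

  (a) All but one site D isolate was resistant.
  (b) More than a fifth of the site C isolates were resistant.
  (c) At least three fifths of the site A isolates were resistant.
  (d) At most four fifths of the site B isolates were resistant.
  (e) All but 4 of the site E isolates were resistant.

(a) site D: |A| = 8, |A ∩ B| = 7; needs |A ∖ B| = 1 — true.
(b) site C: |A| = 9, |A ∩ B| = 2; needs |A ∩ B| / |A| > 1/5 — true.
(c) site A: |A| = 9, |A ∩ B| = 5; needs |A ∩ B| / |A| ≥ 3/5 — false.
(d) site B: |A| = 5, |A ∩ B| = 4; needs |A ∩ B| / |A| ≤ 4/5 — true.
(e) site E: |A| = 7, |A ∩ B| = 3; needs |A ∖ B| = 4 — true.

4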